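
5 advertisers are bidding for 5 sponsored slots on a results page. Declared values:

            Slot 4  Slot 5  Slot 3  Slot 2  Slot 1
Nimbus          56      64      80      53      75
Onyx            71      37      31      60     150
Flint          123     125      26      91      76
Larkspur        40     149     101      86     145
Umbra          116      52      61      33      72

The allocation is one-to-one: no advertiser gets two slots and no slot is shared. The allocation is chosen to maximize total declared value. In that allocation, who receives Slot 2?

Flint receives Slot 2.

Optimal: Nimbus→Slot 3 ($80), Onyx→Slot 1 ($150), Flint→Slot 2 ($91), Larkspur→Slot 5 ($149), Umbra→Slot 4 ($116) — total 80+150+91+149+116 = $586.
Max-entry greedy (repeatedly take the single best remaining cell) gives $535, worse by 51.
Next-best assignment: Nimbus→Slot 3, Onyx→Slot 1, Flint→Slot 5, Larkspur→Slot 2, Umbra→Slot 4 = $557.
Swapping Onyx↔Nimbus (Onyx→Slot 3 $31, Nimbus→Slot 1 $75) loses 124.
Flint's own top slot is Slot 5 ($125), but forcing Flint→Slot 5 and reassigning the rest optimally gives only $557 — worse by 29.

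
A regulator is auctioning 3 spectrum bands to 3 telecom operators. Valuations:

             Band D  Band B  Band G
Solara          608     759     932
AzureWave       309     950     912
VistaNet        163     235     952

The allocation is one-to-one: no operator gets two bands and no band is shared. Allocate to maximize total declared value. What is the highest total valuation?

Optimal: Solara→Band D ($608M), AzureWave→Band B ($950M), VistaNet→Band G ($952M) — total 608+950+952 = $2510M.
Next-best assignment: Solara→Band G, AzureWave→Band B, VistaNet→Band D = $2045M.
Every other assignment is strictly worse.

Max total: $2510M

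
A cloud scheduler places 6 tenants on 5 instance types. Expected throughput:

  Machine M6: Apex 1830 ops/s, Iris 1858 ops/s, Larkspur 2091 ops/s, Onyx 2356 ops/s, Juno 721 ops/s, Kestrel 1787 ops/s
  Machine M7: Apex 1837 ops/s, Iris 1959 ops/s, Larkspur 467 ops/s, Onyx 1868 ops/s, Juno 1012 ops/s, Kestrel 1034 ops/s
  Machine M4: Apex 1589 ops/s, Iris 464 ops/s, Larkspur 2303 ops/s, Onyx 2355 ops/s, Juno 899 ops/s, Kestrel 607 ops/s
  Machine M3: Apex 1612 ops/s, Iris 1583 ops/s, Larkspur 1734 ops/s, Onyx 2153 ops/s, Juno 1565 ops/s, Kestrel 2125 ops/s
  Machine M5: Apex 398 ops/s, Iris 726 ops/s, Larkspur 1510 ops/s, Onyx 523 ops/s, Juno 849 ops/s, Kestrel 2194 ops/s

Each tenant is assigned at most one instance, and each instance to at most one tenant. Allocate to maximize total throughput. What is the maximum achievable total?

Maximum total: 10439 ops/s

This is a one-to-one assignment (maximum-weight bipartite matching).
Optimal: Apex→Machine M6 (1830 ops/s), Iris→Machine M7 (1959 ops/s), Larkspur→Machine M4 (2303 ops/s), Onyx→Machine M3 (2153 ops/s), Kestrel→Machine M5 (2194 ops/s) — total 1830+1959+2303+2153+2194 = 10439 ops/s.
Max-entry greedy (repeatedly take the single best remaining cell) gives 10424 ops/s, worse by 15.
Swapping Onyx↔Kestrel (Onyx→Machine M5 523 ops/s, Kestrel→Machine M3 2125 ops/s) loses 1699.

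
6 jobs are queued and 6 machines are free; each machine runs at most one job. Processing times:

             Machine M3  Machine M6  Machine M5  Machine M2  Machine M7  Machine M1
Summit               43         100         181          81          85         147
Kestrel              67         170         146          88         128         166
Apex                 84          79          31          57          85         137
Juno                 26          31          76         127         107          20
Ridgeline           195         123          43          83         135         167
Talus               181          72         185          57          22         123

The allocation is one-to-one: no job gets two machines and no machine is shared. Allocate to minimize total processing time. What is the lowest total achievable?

Optimal: Summit→Machine M3 (43 min), Kestrel→Machine M2 (88 min), Apex→Machine M6 (79 min), Juno→Machine M1 (20 min), Ridgeline→Machine M5 (43 min), Talus→Machine M7 (22 min) — total 43+88+79+20+43+22 = 295 min.
Row-greedy (each job in turn takes its cheapest remaining machine) gives 327 min, worse by 32.
Next-best assignment: Summit→Machine M6, Kestrel→Machine M3, Apex→Machine M2, Juno→Machine M1, Ridgeline→Machine M5, Talus→Machine M7 = 309 min.
No other one-to-one assignment undercuts 295 min.

Min total: 295 min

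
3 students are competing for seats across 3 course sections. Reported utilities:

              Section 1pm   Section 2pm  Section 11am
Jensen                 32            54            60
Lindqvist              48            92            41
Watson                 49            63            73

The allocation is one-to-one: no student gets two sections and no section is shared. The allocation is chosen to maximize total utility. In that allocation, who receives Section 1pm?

Optimal: Jensen→Section 11am (60 points), Lindqvist→Section 2pm (92 points), Watson→Section 1pm (49 points) — total 60+92+49 = 201 points.
Swapping Jensen↔Watson (Jensen→Section 1pm 32 points, Watson→Section 11am 73 points) loses 4.
No other one-to-one assignment exceeds 201 points.
Watson's own top section is Section 11am (73 points), but forcing Watson→Section 11am and reassigning the rest optimally gives only 197 points — worse by 4.

Watson receives Section 1pm.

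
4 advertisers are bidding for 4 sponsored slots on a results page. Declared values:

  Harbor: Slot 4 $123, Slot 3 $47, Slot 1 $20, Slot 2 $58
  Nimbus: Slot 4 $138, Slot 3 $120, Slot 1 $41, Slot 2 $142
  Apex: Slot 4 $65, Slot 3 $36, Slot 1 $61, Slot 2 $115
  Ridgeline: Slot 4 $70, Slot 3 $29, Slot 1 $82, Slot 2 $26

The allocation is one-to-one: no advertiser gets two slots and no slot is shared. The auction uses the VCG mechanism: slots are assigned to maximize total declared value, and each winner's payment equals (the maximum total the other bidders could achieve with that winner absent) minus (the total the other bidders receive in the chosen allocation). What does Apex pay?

Apex pays $22.

Efficient allocation: Harbor→Slot 4 ($123), Nimbus→Slot 3 ($120), Apex→Slot 2 ($115), Ridgeline→Slot 1 ($82); total welfare W = $440.
Apex receives Slot 2 at value $115, so the others get W − 115 = $325.
Without Apex: best allocation of the remaining 3 bidders over all 4 slots is Harbor→Slot 4 ($123), Nimbus→Slot 2 ($142), Ridgeline→Slot 1 ($82), total $347.
VCG payment = (others' best without Apex) − (others' welfare with Apex) = 347 − 325 = $22.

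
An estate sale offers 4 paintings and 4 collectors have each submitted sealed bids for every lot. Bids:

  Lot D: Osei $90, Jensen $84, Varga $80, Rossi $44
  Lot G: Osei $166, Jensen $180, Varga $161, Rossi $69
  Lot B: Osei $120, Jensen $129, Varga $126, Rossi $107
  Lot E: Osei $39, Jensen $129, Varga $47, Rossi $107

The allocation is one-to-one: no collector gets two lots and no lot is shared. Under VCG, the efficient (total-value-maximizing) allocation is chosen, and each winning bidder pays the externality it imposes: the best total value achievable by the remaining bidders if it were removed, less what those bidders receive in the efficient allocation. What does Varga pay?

Varga pays $30.

Efficient allocation: Osei→Lot D ($90), Jensen→Lot G ($180), Varga→Lot B ($126), Rossi→Lot E ($107); total welfare W = $503.
Varga receives Lot B at value $126, so the others get W − 126 = $377.
Without Varga: best allocation of the remaining 3 bidders over all 4 lots is Osei→Lot B ($120), Jensen→Lot G ($180), Rossi→Lot E ($107), total $407.
VCG payment = (others' best without Varga) − (others' welfare with Varga) = 407 − 377 = $30.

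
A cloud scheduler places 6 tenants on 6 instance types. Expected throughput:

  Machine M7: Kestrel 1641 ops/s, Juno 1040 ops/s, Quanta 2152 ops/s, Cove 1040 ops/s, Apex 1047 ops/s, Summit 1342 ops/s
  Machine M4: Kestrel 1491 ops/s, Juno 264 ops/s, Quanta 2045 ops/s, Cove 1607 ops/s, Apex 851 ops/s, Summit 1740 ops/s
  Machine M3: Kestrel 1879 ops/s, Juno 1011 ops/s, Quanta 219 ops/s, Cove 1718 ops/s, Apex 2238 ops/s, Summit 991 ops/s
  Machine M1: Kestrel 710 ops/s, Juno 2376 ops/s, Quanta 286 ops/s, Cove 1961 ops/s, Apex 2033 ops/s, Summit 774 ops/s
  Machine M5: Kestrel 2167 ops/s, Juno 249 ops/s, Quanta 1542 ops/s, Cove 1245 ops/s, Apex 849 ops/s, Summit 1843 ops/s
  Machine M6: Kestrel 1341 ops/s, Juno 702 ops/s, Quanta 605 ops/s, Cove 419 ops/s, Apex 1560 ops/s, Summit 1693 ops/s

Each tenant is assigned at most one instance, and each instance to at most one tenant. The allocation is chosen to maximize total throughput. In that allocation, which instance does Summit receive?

This is the linear assignment problem.
Optimal: Kestrel→Machine M5 (2167 ops/s), Juno→Machine M1 (2376 ops/s), Quanta→Machine M7 (2152 ops/s), Cove→Machine M4 (1607 ops/s), Apex→Machine M3 (2238 ops/s), Summit→Machine M6 (1693 ops/s) — total 2167+2376+2152+1607+2238+1693 = 12233 ops/s.
Max-entry greedy (repeatedly take the single best remaining cell) gives 11092 ops/s, worse by 1141.
Swapping Quanta↔Apex (Quanta→Machine M3 219 ops/s, Apex→Machine M7 1047 ops/s) loses 3124.
Summit's own top instance is Machine M5 (1843 ops/s), but forcing Summit→Machine M5 and reassigning the rest optimally gives only 11557 ops/s — worse by 676.

Summit receives Machine M6.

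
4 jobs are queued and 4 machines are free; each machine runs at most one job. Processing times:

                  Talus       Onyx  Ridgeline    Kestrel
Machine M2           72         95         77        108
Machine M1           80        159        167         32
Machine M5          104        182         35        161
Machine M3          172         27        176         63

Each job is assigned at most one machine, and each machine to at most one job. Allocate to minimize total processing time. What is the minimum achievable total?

Optimal: Talus→Machine M2 (72 min), Onyx→Machine M3 (27 min), Ridgeline→Machine M5 (35 min), Kestrel→Machine M1 (32 min) — total 72+27+35+32 = 166 min.
No other one-to-one assignment undercuts 166 min.

Min total: 166 min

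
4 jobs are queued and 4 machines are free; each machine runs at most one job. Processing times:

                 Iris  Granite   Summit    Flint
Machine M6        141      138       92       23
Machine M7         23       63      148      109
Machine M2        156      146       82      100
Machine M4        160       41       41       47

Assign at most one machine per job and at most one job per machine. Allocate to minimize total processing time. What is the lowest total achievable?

Optimal: Iris→Machine M7 (23 min), Granite→Machine M4 (41 min), Summit→Machine M2 (82 min), Flint→Machine M6 (23 min) — total 23+41+82+23 = 169 min.
Next-best assignment: Iris→Machine M7, Granite→Machine M2, Summit→Machine M4, Flint→Machine M6 = 233 min.

Minimum total: 169 min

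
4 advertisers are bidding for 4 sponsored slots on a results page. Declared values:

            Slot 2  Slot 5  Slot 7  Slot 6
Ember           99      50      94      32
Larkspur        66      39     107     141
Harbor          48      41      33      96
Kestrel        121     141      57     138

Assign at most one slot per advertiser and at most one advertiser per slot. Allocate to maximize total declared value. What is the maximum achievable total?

Max total: $443

This is the linear assignment problem.
Optimal: Ember→Slot 2 ($99), Larkspur→Slot 7 ($107), Harbor→Slot 6 ($96), Kestrel→Slot 5 ($141) — total 99+107+96+141 = $443.
Max-entry greedy (repeatedly take the single best remaining cell) gives $414, worse by 29.
Checked against all permutations: $443 is optimal.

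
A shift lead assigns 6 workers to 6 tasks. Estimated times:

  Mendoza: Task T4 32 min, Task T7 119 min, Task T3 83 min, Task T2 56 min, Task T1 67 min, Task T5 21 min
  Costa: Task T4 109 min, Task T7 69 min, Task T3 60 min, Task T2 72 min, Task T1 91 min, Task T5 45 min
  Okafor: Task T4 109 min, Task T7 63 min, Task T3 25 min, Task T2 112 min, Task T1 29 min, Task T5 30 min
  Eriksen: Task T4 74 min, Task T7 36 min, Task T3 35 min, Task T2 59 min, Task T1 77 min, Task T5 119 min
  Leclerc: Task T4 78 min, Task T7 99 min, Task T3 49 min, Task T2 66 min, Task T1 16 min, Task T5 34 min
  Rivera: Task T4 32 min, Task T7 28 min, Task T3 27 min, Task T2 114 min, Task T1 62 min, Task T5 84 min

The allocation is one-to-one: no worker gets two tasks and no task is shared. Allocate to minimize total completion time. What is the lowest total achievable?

Min total: 202 min

Optimal: Mendoza→Task T5 (21 min), Costa→Task T2 (72 min), Okafor→Task T3 (25 min), Eriksen→Task T7 (36 min), Leclerc→Task T1 (16 min), Rivera→Task T4 (32 min) — total 21+72+25+36+16+32 = 202 min.
Row-greedy (each worker in turn takes its cheapest remaining task) gives 244 min, worse by 42.
Next-best assignment: Mendoza→Task T4, Costa→Task T5, Okafor→Task T3, Eriksen→Task T2, Leclerc→Task T1, Rivera→Task T7 = 205 min.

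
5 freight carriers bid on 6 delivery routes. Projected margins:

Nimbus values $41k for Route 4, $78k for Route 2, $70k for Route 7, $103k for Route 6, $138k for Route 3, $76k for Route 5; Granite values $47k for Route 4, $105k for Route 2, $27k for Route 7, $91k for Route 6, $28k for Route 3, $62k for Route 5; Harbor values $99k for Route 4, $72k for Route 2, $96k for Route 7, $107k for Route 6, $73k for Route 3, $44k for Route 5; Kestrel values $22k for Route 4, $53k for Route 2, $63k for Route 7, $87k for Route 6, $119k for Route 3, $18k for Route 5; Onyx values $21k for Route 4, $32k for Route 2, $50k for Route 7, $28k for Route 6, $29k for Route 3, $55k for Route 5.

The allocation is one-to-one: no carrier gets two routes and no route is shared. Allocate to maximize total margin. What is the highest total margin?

This is a one-to-one assignment (maximum-weight bipartite matching).
Optimal: Nimbus→Route 3 ($138k), Granite→Route 2 ($105k), Harbor→Route 4 ($99k), Kestrel→Route 6 ($87k), Onyx→Route 5 ($55k) — total 138+105+99+87+55 = $484k.
Column-greedy (each route in turn goes to its best remaining carrier) gives $390k, worse by 94.
Next-best assignment: Nimbus→Route 6, Granite→Route 2, Harbor→Route 4, Kestrel→Route 3, Onyx→Route 5 = $481k.
No other one-to-one assignment exceeds $484k.

Max total: $484k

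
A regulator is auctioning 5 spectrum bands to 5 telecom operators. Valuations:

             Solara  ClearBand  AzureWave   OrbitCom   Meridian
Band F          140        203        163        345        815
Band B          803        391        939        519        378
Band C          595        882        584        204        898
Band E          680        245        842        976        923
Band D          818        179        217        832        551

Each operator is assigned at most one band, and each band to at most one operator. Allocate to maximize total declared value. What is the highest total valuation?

Optimal: Solara→Band D ($818M), ClearBand→Band C ($882M), AzureWave→Band B ($939M), OrbitCom→Band E ($976M), Meridian→Band F ($815M) — total 818+882+939+976+815 = $4430M.
Max-entry greedy (repeatedly take the single best remaining cell) gives $3834M, worse by 596.

Max total: $4430M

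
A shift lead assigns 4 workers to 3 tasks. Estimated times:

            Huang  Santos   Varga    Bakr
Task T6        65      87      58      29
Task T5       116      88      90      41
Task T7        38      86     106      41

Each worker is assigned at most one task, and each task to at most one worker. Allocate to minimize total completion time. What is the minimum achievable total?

Optimal: Varga→Task T6 (58 min), Bakr→Task T5 (41 min), Huang→Task T7 (38 min) — total 58+41+38 = 137 min.
Min-entry greedy (repeatedly take the single cheapest remaining cell) gives 155 min, worse by 18.
Next-best assignment: Bakr→Task T6, Santos→Task T5, Huang→Task T7 = 155 min.
Checked against all permutations: 137 min is optimal.

Minimum total: 137 min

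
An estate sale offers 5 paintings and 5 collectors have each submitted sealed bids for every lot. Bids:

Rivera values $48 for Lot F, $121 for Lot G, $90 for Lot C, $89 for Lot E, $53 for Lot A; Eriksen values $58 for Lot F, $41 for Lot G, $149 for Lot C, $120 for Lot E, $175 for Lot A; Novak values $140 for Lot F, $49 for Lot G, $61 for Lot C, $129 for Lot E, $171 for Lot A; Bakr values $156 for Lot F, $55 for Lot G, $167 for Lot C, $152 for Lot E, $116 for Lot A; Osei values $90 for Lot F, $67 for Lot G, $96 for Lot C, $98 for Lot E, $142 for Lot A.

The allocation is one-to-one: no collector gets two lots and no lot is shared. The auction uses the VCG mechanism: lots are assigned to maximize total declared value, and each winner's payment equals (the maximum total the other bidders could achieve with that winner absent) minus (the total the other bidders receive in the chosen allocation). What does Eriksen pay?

Efficient allocation: Rivera→Lot G ($121), Eriksen→Lot C ($149), Novak→Lot F ($140), Bakr→Lot E ($152), Osei→Lot A ($142); total welfare W = $704.
Eriksen receives Lot C at value $149, so the others get W − 149 = $555.
Without Eriksen: best allocation of the remaining 4 bidders over all 5 lots is Rivera→Lot G ($121), Novak→Lot F ($140), Bakr→Lot C ($167), Osei→Lot A ($142), total $570.
VCG payment = (others' best without Eriksen) − (others' welfare with Eriksen) = 570 − 555 = $15.

Eriksen pays $15.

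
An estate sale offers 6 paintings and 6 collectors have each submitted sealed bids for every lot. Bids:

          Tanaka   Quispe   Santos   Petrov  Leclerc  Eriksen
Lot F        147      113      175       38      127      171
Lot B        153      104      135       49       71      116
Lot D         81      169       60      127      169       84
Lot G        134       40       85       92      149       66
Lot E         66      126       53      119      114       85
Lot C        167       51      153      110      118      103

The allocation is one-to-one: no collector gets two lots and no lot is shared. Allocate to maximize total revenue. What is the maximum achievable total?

Max total: $914

Treat this as an assignment problem: match each collector to one lot.
Optimal: Tanaka→Lot B ($153), Quispe→Lot D ($169), Santos→Lot C ($153), Petrov→Lot E ($119), Leclerc→Lot G ($149), Eriksen→Lot F ($171) — total 153+169+153+119+149+171 = $914.
Swapping Petrov↔Quispe (Petrov→Lot D $127, Quispe→Lot E $126) loses 35.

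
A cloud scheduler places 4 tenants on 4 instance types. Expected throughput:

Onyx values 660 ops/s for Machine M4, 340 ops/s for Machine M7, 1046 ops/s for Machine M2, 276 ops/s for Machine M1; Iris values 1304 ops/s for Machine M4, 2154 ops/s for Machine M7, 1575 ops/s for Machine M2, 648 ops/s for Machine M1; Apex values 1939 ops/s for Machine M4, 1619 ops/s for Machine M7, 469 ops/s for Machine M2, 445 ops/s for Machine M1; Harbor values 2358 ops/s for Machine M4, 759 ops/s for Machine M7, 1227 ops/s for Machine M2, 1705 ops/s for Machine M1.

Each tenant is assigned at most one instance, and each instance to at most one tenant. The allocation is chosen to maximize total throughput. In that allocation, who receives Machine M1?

Optimal: Onyx→Machine M2 (1046 ops/s), Iris→Machine M7 (2154 ops/s), Apex→Machine M4 (1939 ops/s), Harbor→Machine M1 (1705 ops/s) — total 1046+2154+1939+1705 = 6844 ops/s.
Max-entry greedy (repeatedly take the single best remaining cell) gives 6003 ops/s, worse by 841.
Swapping Harbor↔Iris (Harbor→Machine M7 759 ops/s, Iris→Machine M1 648 ops/s) loses 2452.
Checked against all permutations: 6844 ops/s is optimal.
Harbor's own top instance is Machine M4 (2358 ops/s), but forcing Harbor→Machine M4 and reassigning the rest optimally gives only 6003 ops/s — worse by 841.

Harbor receives Machine M1.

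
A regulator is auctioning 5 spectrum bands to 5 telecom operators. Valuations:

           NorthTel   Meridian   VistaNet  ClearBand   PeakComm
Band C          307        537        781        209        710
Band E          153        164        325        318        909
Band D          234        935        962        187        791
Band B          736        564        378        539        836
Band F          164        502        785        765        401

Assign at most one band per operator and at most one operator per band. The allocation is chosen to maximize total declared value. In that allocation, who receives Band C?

VistaNet receives Band C.

Optimal: NorthTel→Band B ($736M), Meridian→Band D ($935M), VistaNet→Band C ($781M), ClearBand→Band F ($765M), PeakComm→Band E ($909M) — total 736+935+781+765+909 = $4126M.
Max-entry greedy (repeatedly take the single best remaining cell) gives $3909M, worse by 217.
Next-best assignment: NorthTel→Band B, Meridian→Band C, VistaNet→Band D, ClearBand→Band F, PeakComm→Band E = $3909M.
Swapping PeakComm↔ClearBand (PeakComm→Band F $401M, ClearBand→Band E $318M) loses 955.
Checked against all permutations: $4126M is optimal.
VistaNet's own top band is Band D ($962M), but forcing VistaNet→Band D and reassigning the rest optimally gives only $3909M — worse by 217.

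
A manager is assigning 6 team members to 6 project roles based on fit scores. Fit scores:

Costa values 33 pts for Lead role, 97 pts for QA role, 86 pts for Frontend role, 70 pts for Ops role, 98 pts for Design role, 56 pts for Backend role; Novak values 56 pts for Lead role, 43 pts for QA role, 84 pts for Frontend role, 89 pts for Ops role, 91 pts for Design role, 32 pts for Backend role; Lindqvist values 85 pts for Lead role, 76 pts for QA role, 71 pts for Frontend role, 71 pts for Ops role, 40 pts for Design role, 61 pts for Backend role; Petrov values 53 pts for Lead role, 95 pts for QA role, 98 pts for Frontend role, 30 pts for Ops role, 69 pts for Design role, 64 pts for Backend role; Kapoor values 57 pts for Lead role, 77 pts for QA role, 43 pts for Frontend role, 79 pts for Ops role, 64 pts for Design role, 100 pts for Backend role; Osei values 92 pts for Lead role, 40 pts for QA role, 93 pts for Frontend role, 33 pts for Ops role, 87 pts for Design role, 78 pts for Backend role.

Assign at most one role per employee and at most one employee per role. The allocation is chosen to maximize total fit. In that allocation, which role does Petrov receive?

Optimal: Costa→Design role (98 pts), Novak→Ops role (89 pts), Lindqvist→Lead role (85 pts), Petrov→QA role (95 pts), Kapoor→Backend role (100 pts), Osei→Frontend role (93 pts) — total 98+89+85+95+100+93 = 560 pts.
Max-entry greedy (repeatedly take the single best remaining cell) gives 553 pts, worse by 7.
Next-best assignment: Costa→QA role, Novak→Ops role, Lindqvist→Lead role, Petrov→Frontend role, Kapoor→Backend role, Osei→Design role = 556 pts.
Petrov's own top role is Frontend role (98 pts), but forcing Petrov→Frontend role and reassigning the rest optimally gives only 556 pts — worse by 4.

Petrov receives QA role.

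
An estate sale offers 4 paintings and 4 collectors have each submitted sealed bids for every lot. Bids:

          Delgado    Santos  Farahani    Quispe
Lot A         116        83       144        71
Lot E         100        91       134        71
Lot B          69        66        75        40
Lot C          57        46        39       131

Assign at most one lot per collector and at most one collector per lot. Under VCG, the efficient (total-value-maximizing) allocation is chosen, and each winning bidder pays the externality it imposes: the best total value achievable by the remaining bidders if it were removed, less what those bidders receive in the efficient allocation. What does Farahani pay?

Efficient allocation: Delgado→Lot A ($116), Santos→Lot B ($66), Farahani→Lot E ($134), Quispe→Lot C ($131); total welfare W = $447.
Farahani receives Lot E at value $134, so the others get W − 134 = $313.
Without Farahani: best allocation of the remaining 3 bidders over all 4 lots is Delgado→Lot A ($116), Santos→Lot E ($91), Quispe→Lot C ($131), total $338.
VCG payment = (others' best without Farahani) − (others' welfare with Farahani) = 338 − 313 = $25.

Farahani pays $25.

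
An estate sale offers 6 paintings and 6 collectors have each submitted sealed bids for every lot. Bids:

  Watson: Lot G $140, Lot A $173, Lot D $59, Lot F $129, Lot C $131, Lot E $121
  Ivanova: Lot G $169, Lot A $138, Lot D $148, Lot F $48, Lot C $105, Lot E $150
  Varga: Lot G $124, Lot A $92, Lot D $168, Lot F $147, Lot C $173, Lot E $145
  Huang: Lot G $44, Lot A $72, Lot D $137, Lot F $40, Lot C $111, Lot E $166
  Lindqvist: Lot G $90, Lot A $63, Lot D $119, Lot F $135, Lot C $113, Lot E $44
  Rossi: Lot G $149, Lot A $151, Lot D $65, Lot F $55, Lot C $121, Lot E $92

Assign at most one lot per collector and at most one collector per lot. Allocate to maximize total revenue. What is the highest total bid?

Maximum total: $944

This is a one-to-one assignment (maximum-weight bipartite matching).
Optimal: Watson→Lot A ($173), Ivanova→Lot D ($148), Varga→Lot C ($173), Huang→Lot E ($166), Lindqvist→Lot F ($135), Rossi→Lot G ($149) — total 173+148+173+166+135+149 = $944.
Max-entry greedy (repeatedly take the single best remaining cell) gives $881, worse by 63.
Next-best assignment: Watson→Lot A, Ivanova→Lot G, Varga→Lot D, Huang→Lot E, Lindqvist→Lot F, Rossi→Lot C = $932.
Swapping Rossi↔Lindqvist (Rossi→Lot F $55, Lindqvist→Lot G $90) loses 139.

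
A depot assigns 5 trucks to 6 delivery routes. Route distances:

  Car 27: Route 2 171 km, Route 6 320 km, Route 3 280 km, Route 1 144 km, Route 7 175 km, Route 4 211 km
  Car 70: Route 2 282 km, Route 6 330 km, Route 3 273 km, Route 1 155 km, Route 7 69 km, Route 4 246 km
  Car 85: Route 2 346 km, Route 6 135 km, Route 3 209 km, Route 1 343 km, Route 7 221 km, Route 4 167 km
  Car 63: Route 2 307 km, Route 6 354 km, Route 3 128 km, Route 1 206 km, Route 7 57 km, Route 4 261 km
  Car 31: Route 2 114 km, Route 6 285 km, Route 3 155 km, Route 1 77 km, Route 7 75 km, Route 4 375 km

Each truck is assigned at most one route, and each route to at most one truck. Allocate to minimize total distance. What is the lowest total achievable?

Optimal: Car 27→Route 2 (171 km), Car 70→Route 7 (69 km), Car 85→Route 6 (135 km), Car 63→Route 3 (128 km), Car 31→Route 1 (77 km) — total 171+69+135+128+77 = 580 km.
Column-greedy (each route in turn goes to its cheapest remaining truck) gives 590 km, worse by 10.
Swapping Car 85↔Car 70 (Car 85→Route 7 221 km, Car 70→Route 6 330 km) adds 347.
Every other assignment is strictly worse.

Min total: 580 km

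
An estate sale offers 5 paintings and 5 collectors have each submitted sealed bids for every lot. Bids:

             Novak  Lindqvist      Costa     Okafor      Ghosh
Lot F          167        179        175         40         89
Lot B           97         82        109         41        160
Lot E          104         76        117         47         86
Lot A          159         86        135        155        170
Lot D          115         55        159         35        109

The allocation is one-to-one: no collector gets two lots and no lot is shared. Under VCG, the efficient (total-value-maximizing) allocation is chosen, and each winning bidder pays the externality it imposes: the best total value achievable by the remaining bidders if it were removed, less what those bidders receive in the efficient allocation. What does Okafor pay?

Okafor pays $55.

Efficient allocation: Novak→Lot E ($104), Lindqvist→Lot F ($179), Costa→Lot D ($159), Okafor→Lot A ($155), Ghosh→Lot B ($160); total welfare W = $757.
Okafor receives Lot A at value $155, so the others get W − 155 = $602.
Without Okafor: best allocation of the remaining 4 bidders over all 5 lots is Novak→Lot A ($159), Lindqvist→Lot F ($179), Costa→Lot D ($159), Ghosh→Lot B ($160), total $657.
VCG payment = (others' best without Okafor) − (others' welfare with Okafor) = 657 − 602 = $55.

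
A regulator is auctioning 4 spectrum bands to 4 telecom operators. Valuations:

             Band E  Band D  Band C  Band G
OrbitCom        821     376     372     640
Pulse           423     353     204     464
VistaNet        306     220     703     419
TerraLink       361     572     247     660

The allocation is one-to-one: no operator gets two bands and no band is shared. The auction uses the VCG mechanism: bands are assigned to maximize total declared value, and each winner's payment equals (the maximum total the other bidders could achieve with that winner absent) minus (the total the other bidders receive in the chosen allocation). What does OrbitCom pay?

Efficient allocation: OrbitCom→Band E ($821M), Pulse→Band G ($464M), VistaNet→Band C ($703M), TerraLink→Band D ($572M); total welfare W = $2560M.
OrbitCom receives Band E at value $821M, so the others get W − 821 = $1739M.
Without OrbitCom: best allocation of the remaining 3 bidders over all 4 bands is Pulse→Band E ($423M), VistaNet→Band C ($703M), TerraLink→Band G ($660M), total $1786M.
VCG payment = (others' best without OrbitCom) − (others' welfare with OrbitCom) = 1786 − 1739 = $47M.

OrbitCom pays $47M.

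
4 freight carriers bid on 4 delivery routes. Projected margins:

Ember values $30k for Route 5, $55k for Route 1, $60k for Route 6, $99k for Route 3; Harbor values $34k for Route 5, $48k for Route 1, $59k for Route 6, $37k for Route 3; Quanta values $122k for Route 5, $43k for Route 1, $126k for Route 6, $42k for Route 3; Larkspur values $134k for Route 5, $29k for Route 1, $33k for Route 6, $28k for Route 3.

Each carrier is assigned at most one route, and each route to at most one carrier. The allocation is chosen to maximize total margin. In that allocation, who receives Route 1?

Harbor receives Route 1.

Treat this as an assignment problem: match each carrier to one route.
Optimal: Ember→Route 3 ($99k), Harbor→Route 1 ($48k), Quanta→Route 6 ($126k), Larkspur→Route 5 ($134k) — total 99+48+126+134 = $407k.
Row-greedy (each carrier in turn takes its best remaining route) gives $309k, worse by 98.
Harbor's own top route is Route 6 ($59k), but forcing Harbor→Route 6 and reassigning the rest optimally gives only $335k — worse by 72.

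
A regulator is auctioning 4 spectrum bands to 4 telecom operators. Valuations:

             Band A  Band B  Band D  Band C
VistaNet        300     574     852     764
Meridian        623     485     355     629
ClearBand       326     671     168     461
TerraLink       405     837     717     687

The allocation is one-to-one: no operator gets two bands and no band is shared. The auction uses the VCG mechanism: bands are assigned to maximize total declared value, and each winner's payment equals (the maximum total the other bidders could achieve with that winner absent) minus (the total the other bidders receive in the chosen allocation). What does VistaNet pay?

VistaNet pays $36M.

Efficient allocation: VistaNet→Band D ($852M), Meridian→Band A ($623M), ClearBand→Band B ($671M), TerraLink→Band C ($687M); total welfare W = $2833M.
VistaNet receives Band D at value $852M, so the others get W − 852 = $1981M.
Without VistaNet: best allocation of the remaining 3 bidders over all 4 bands is Meridian→Band C ($629M), ClearBand→Band B ($671M), TerraLink→Band D ($717M), total $2017M.
VCG payment = (others' best without VistaNet) − (others' welfare with VistaNet) = 2017 − 1981 = $36M.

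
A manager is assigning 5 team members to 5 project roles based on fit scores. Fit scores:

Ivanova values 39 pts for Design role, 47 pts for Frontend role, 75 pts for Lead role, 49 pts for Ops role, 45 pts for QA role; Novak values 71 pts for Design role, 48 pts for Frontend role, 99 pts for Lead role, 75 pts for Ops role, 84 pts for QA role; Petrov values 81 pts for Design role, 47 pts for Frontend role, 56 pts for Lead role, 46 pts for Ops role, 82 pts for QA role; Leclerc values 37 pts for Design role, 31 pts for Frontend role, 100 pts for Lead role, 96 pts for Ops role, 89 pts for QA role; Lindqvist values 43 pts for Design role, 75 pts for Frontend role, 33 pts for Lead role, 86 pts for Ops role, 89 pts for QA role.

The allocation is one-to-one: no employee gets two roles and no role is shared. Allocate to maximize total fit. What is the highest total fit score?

Max total: 412 pts

Optimal: Ivanova→Frontend role (47 pts), Novak→Lead role (99 pts), Petrov→Design role (81 pts), Leclerc→Ops role (96 pts), Lindqvist→QA role (89 pts) — total 47+99+81+96+89 = 412 pts.
Row-greedy (each employee in turn takes its best remaining role) gives 411 pts, worse by 1.
No other one-to-one assignment exceeds 412 pts.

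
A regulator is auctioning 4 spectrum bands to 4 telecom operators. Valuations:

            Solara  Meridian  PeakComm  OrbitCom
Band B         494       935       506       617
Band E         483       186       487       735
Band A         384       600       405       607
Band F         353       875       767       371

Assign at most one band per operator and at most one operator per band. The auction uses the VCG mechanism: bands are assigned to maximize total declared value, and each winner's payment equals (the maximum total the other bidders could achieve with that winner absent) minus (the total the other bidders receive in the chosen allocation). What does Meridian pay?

Meridian pays $110M.

Efficient allocation: Solara→Band A ($384M), Meridian→Band B ($935M), PeakComm→Band F ($767M), OrbitCom→Band E ($735M); total welfare W = $2821M.
Meridian receives Band B at value $935M, so the others get W − 935 = $1886M.
Without Meridian: best allocation of the remaining 3 bidders over all 4 bands is Solara→Band B ($494M), PeakComm→Band F ($767M), OrbitCom→Band E ($735M), total $1996M.
VCG payment = (others' best without Meridian) − (others' welfare with Meridian) = 1996 − 1886 = $110M.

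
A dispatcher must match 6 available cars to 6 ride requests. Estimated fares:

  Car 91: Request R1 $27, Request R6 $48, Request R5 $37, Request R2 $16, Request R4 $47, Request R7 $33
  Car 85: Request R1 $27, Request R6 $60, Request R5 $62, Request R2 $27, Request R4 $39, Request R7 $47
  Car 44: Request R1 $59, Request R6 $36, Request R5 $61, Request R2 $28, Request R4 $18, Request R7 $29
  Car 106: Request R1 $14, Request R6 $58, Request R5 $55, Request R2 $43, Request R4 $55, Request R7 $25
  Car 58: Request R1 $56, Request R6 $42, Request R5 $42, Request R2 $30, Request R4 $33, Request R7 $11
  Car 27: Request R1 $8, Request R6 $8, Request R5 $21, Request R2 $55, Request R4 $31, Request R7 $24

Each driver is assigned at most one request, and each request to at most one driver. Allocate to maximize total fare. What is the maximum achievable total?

Optimal: Car 91→Request R4 ($47), Car 85→Request R7 ($47), Car 44→Request R5 ($61), Car 106→Request R6 ($58), Car 58→Request R1 ($56), Car 27→Request R2 ($55) — total 47+47+61+58+56+55 = $324.
Column-greedy (each request in turn goes to its best remaining driver) gives $287, worse by 37.
No other one-to-one assignment exceeds $324.

Max total: $324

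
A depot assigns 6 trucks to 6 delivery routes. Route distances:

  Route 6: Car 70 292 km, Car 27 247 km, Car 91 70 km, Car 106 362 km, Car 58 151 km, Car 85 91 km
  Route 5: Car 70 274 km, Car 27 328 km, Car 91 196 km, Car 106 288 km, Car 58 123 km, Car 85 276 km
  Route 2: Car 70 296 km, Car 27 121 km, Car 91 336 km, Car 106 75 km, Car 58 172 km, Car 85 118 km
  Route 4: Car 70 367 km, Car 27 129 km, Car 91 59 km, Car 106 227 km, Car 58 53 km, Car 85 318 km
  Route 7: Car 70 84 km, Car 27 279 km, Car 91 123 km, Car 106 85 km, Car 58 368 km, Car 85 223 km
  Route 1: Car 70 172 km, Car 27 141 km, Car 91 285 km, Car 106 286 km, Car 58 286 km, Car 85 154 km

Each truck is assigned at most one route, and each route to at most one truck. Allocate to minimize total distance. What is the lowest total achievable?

Treat this as an assignment problem: match each truck to one route.
Optimal: Car 70→Route 7 (84 km), Car 27→Route 1 (141 km), Car 91→Route 4 (59 km), Car 106→Route 2 (75 km), Car 58→Route 5 (123 km), Car 85→Route 6 (91 km) — total 84+141+59+75+123+91 = 573 km.
Min-entry greedy (repeatedly take the single cheapest remaining cell) gives 699 km, worse by 126.

Min total: 573 km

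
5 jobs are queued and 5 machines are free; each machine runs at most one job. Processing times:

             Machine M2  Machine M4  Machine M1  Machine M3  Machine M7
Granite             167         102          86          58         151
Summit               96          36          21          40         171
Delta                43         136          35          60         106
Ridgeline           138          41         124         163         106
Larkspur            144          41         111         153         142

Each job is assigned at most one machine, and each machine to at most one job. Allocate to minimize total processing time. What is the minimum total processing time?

Min total: 269 min

Optimal: Granite→Machine M3 (58 min), Summit→Machine M1 (21 min), Delta→Machine M2 (43 min), Ridgeline→Machine M7 (106 min), Larkspur→Machine M4 (41 min) — total 58+21+43+106+41 = 269 min.
Row-greedy (each job in turn takes its cheapest remaining machine) gives 305 min, worse by 36.
Swapping Summit↔Delta (Summit→Machine M2 96 min, Delta→Machine M1 35 min) adds 67.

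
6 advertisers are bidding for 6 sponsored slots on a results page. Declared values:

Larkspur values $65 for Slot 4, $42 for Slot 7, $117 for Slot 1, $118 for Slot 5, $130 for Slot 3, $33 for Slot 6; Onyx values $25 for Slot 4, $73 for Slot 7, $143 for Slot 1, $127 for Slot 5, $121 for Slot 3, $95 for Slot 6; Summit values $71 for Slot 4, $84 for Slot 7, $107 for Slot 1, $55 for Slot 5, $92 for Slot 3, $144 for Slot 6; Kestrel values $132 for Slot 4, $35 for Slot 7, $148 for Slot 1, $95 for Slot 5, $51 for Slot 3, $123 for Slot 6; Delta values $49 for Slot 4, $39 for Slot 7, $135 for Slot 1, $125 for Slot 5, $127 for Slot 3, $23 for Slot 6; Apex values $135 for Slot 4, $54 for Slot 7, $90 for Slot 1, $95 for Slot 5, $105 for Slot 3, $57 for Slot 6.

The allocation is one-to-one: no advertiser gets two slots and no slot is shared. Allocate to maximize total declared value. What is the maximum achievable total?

Maximum total: $755

Optimal: Larkspur→Slot 3 ($130), Onyx→Slot 7 ($73), Summit→Slot 6 ($144), Kestrel→Slot 1 ($148), Delta→Slot 5 ($125), Apex→Slot 4 ($135) — total 130+73+144+148+125+135 = $755.
Row-greedy (each advertiser in turn takes its best remaining slot) gives $728, worse by 27.
Swapping Summit↔Delta (Summit→Slot 5 $55, Delta→Slot 6 $23) loses 191.
Checked against all permutations: $755 is optimal.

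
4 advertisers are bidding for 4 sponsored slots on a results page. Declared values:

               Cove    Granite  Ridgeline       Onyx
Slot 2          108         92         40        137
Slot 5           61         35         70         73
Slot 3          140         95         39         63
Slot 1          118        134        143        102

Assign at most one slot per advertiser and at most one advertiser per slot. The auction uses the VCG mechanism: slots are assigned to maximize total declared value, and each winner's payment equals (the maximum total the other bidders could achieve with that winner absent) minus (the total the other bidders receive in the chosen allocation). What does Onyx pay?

Onyx pays $31.

Efficient allocation: Cove→Slot 3 ($140), Granite→Slot 1 ($134), Ridgeline→Slot 5 ($70), Onyx→Slot 2 ($137); total welfare W = $481.
Onyx receives Slot 2 at value $137, so the others get W − 137 = $344.
Without Onyx: best allocation of the remaining 3 bidders over all 4 slots is Cove→Slot 3 ($140), Granite→Slot 2 ($92), Ridgeline→Slot 1 ($143), total $375.
VCG payment = (others' best without Onyx) − (others' welfare with Onyx) = 375 − 344 = $31.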